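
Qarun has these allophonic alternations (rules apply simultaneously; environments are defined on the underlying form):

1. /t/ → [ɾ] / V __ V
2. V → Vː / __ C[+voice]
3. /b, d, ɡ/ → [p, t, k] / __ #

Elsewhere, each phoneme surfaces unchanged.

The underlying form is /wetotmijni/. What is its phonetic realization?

/w/ (word-initial) is unaffected → [w].
/e/ (between /w/ and /t/) is in the target of rule 2 but the environment (before a voiced consonant) is not met → [e].
/t/ (between /e/ and /o/) occurs between two vowels → [ɾ] by rule 1.
/o/ — between /t/ and /t/; rule 2 does not apply here → [o].
/t/ (between /o/ and /m/) is in the target of rule 1 but the environment (between two vowels) is not met → [t].
/m/ — not in any rule's target class → [m].
/i/ meets the environment for rule 2 (before a voiced consonant) → [iː].
/j/ (between /i/ and /n/): no rule targets it → [j].
/n/ — not in any rule's target class → [n].
/i/ (word-final) fails the environment for rule 2, so it stays [i].

[weɾotmiːjni]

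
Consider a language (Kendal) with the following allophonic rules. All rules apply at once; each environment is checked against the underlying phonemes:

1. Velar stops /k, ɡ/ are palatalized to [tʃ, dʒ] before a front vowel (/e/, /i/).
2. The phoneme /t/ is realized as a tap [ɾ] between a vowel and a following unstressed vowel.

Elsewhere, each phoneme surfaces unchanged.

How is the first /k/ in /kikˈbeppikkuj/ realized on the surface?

/k/ meets the environment for rule 1 (before a front vowel) → [tʃ].

[tʃ]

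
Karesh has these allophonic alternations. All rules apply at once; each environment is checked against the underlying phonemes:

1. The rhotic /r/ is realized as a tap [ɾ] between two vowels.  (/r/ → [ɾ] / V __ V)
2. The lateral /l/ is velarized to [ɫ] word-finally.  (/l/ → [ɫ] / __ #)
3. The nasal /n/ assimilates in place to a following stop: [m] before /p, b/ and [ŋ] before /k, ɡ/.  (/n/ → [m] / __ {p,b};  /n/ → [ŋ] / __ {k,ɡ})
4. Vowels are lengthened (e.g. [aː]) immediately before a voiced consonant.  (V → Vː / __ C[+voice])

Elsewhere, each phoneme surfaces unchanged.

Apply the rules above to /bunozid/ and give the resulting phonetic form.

[buːnoːziːd]

Rule 4 applies to /u/ (between /b/ and /n/: before a voiced consonant) → [uː].
/n/ (between /u/ and /o/): rule 3 targets it, but not before a labial or velar stop → unchanged [n].
/o/ (between /n/ and /z/): before a voiced consonant, so rule 4 applies → [oː].
Rule 4 applies to /i/ (between /z/ and /d/: before a voiced consonant) → [iː].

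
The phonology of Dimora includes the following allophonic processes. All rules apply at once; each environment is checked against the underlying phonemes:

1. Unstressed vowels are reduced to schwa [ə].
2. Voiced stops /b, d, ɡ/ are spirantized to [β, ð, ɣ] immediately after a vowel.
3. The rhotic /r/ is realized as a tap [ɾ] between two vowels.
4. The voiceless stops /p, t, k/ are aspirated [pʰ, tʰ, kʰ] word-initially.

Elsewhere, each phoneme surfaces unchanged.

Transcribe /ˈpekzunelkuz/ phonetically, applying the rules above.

[ˈpʰekzənəlkəz]

Rule 4 applies to /p/ (word-initial: word-initially) → [pʰ].
/e/ — between /p/ and /k/; rule 1 does not apply here → [e].
/k/ (between /e/ and /z/): rule 4 targets it, but not word-initially → unchanged [k].
/z/ (between /k/ and /u/) is unaffected → [z].
/u/ (between /z/ and /n/) occurs in an unstressed syllable → [ə] by rule 1.
/n/ (between /u/ and /e/): no rule targets it → [n].
/e/ (between /n/ and /l/): in an unstressed syllable, so rule 1 applies → [ə].
/l/ — not in any rule's target class → [l].
/k/ (between /l/ and /u/) fails the environment for rule 4, so it stays [k].
Rule 1 applies to /u/ (between /k/ and /z/: in an unstressed syllable) → [ə].
/z/ (word-final): no rule targets it → [z].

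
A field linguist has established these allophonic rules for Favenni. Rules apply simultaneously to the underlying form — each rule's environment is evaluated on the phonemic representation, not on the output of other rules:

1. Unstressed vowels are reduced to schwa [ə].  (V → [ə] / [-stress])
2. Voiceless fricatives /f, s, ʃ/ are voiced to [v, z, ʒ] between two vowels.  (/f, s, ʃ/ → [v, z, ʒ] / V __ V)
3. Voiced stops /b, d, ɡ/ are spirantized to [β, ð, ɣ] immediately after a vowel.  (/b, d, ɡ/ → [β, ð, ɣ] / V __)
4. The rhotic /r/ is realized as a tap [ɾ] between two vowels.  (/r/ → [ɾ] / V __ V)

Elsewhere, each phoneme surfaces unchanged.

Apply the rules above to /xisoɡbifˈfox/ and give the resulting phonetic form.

/x/ (word-initial) is unaffected → [x].
Rule 1 applies to /i/ (between /x/ and /s/: in an unstressed syllable) → [ə].
/s/ (between /i/ and /o/): between two vowels, so rule 2 applies → [z].
/o/ (between /s/ and /ɡ/) occurs in an unstressed syllable → [ə] by rule 1.
/ɡ/ (between /o/ and /b/) occurs immediately after a vowel → [ɣ] by rule 3.
/b/ — between /ɡ/ and /i/; rule 3 does not apply here → [b].
/i/ — between /b/ and /f/, in an unstressed syllable — surfaces as [ə] (rule 1).
/f/ (between /i/ and /f/): rule 2 targets it, but not between two vowels → unchanged [f].
/f/ (between /f/ and /o/) fails the environment for rule 2, so it stays [f].
/o/ (between /f/ and /x/) fails the environment for rule 1, so it stays [o].
/x/ stays [x].

[xəzəɣbəfˈfox]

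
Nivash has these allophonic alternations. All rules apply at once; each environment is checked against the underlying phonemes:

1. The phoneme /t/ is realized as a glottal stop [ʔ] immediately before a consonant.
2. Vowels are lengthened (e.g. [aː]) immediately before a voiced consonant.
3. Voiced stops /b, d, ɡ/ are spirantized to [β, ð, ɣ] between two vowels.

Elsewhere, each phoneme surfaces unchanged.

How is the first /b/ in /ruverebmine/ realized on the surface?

[b]

/b/ (between /e/ and /m/) is in the target of rule 3 but the environment (between two vowels) is not met → [b].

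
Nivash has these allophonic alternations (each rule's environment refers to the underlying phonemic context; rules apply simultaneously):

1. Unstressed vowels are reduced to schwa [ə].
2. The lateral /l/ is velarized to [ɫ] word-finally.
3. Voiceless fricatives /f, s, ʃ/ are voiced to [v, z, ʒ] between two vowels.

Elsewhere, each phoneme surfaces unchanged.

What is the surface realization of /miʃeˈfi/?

/m/ — not in any rule's target class → [m].
/i/ (between /m/ and /ʃ/): in an unstressed syllable, so rule 1 applies → [ə].
/ʃ/ meets the environment for rule 3 (between two vowels) → [ʒ].
/e/ — between /ʃ/ and /f/, in an unstressed syllable — surfaces as [ə] (rule 1).
/f/ (between /e/ and /i/) occurs between two vowels → [v] by rule 3.
/i/ (word-final): rule 1 targets it, but not in an unstressed syllable → unchanged [i].

[məʒəˈvi]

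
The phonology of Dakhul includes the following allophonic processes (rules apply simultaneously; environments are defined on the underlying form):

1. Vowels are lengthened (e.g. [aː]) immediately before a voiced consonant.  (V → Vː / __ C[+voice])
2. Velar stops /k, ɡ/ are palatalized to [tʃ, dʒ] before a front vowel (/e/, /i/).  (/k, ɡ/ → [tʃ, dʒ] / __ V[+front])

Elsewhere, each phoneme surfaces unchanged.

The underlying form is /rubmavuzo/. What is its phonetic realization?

Rule 1 applies to /u/ (between /r/ and /b/: before a voiced consonant) → [uː].
/a/ — between /m/ and /v/, before a voiced consonant — surfaces as [aː] (rule 1).
/u/ (between /v/ and /z/) occurs before a voiced consonant → [uː] by rule 1.
/o/ — word-final; rule 1 does not apply here → [o].

[ruːbmaːvuːzo]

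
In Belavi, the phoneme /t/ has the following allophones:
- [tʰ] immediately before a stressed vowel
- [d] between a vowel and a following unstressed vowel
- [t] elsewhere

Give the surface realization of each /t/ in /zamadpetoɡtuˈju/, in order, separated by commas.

Occurrence 1 (position 8): between a vowel and a following unstressed vowel → [d].
Occurrence 2 (position 11): no conditioning environment matches → elsewhere allophone [t].

[d], [t]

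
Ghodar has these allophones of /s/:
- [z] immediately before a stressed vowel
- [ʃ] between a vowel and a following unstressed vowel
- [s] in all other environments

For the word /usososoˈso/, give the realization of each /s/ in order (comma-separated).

Occurrence 1 (position 2): between a vowel and a following unstressed vowel → [ʃ].
Occurrence 2 (position 4): between a vowel and a following unstressed vowel → [ʃ].
Occurrence 3 (position 6): between a vowel and a following unstressed vowel → [ʃ].
Occurrence 4 (position 8): immediately before a stressed vowel → [z].

[ʃ], [ʃ], [ʃ], [z]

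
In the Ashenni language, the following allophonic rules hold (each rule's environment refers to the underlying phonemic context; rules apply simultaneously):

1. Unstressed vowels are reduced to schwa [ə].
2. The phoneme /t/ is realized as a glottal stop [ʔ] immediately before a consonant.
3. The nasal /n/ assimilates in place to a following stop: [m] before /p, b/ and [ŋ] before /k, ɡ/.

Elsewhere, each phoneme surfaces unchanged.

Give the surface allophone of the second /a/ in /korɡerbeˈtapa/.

[ə]

/a/ meets the environment for rule 1 (in an unstressed syllable) → [ə].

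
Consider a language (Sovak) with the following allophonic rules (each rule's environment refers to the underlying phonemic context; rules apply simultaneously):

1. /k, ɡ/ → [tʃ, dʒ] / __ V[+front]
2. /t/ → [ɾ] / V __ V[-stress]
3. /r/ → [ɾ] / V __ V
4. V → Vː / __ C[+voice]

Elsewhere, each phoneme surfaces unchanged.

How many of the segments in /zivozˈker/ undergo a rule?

Segments that undergo a rule: /i/ → [iː] (rule 4); /o/ → [oː] (rule 4); /k/ → [tʃ] (rule 1); /e/ → [eː] (rule 4).
All other segments surface unchanged.

4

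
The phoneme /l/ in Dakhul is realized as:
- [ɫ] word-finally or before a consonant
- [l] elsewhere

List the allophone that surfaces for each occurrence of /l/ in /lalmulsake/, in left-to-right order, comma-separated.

Occurrence 1 (position 1): no conditioning environment matches → elsewhere allophone [l].
Occurrence 2 (position 3): word-finally or before a consonant → [ɫ].
Occurrence 3 (position 6): word-finally or before a consonant → [ɫ].

[l], [ɫ], [ɫ]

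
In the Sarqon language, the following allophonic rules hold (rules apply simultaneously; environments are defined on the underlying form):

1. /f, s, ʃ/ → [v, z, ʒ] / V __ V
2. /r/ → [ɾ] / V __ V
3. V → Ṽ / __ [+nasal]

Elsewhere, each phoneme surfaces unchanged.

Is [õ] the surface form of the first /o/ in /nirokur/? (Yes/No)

No

/o/ — between /r/ and /k/; rule 3 does not apply here → [o].
The actual realization is [o], not [õ].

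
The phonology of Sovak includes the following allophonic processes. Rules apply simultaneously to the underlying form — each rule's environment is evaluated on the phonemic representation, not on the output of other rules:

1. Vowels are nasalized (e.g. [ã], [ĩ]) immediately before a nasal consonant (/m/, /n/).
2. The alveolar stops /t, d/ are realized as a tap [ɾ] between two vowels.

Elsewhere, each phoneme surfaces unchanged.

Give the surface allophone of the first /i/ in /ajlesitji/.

[i]

/i/ (between /s/ and /t/): rule 1 targets it, but not before a nasal consonant → unchanged [i].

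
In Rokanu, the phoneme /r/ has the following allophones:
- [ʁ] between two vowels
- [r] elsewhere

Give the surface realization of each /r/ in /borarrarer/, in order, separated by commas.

[ʁ], [r], [r], [ʁ], [r]

Occurrence 1 (position 3): between two vowels → [ʁ].
Occurrence 2 (position 5): no conditioning environment matches → elsewhere allophone [r].
Occurrence 3 (position 6): no conditioning environment matches → elsewhere allophone [r].
Occurrence 4 (position 8): between two vowels → [ʁ].
Occurrence 5 (position 10): no conditioning environment matches → elsewhere allophone [r].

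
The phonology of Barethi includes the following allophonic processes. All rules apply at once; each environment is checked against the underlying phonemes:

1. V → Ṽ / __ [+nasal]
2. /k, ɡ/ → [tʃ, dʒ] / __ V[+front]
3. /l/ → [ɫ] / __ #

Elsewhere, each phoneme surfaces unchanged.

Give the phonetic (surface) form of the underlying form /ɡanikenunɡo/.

[ɡãnitʃẽnũnɡo]

/ɡ/ — word-initial; rule 2 does not apply here → [ɡ].
/a/ (between /ɡ/ and /n/): before a nasal consonant, so rule 1 applies → [ã].
/n/ stays [n].
/i/ (between /n/ and /k/): rule 1 targets it, but not before a nasal consonant → unchanged [i].
/k/ (between /i/ and /e/) occurs before a front vowel → [tʃ] by rule 2.
/e/ meets the environment for rule 1 (before a nasal consonant) → [ẽ].
/n/ (between /e/ and /u/) is unaffected → [n].
/u/ meets the environment for rule 1 (before a nasal consonant) → [ũ].
/n/ — not in any rule's target class → [n].
/ɡ/ (between /n/ and /o/) fails the environment for rule 2, so it stays [ɡ].
/o/ — word-final; rule 1 does not apply here → [o].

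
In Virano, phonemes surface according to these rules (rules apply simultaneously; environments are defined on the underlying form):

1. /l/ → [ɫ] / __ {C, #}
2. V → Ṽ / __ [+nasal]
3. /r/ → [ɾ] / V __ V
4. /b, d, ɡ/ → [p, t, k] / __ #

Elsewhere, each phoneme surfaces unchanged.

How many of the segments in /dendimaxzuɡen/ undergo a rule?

3

Segments that undergo a rule: /e/ → [ẽ] (rule 2); /i/ → [ĩ] (rule 2); /e/ → [ẽ] (rule 2).
All other segments surface unchanged.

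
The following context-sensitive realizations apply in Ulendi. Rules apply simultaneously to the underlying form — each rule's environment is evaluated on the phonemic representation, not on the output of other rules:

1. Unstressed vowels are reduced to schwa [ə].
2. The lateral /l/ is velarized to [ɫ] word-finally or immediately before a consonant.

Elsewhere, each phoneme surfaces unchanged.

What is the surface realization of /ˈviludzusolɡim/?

[ˈvilədzəsəɫɡəm]

/i/ (between /v/ and /l/) is in the target of rule 1 but the environment (in an unstressed syllable) is not met → [i].
/l/ (between /i/ and /u/) fails the environment for rule 2, so it stays [l].
Rule 1 applies to /u/ (between /l/ and /d/: in an unstressed syllable) → [ə].
/u/ (between /z/ and /s/): in an unstressed syllable, so rule 1 applies → [ə].
/o/ (between /s/ and /l/): in an unstressed syllable, so rule 1 applies → [ə].
/l/ meets the environment for rule 2 (word-finally or immediately before a consonant) → [ɫ].
/i/ (between /ɡ/ and /m/): in an unstressed syllable, so rule 1 applies → [ə].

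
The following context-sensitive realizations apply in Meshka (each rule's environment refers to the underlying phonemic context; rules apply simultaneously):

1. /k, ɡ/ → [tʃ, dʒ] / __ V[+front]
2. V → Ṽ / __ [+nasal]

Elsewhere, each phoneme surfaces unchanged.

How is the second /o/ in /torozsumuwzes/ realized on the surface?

/o/ (between /r/ and /z/) is in the target of rule 2 but the environment (before a nasal consonant) is not met → [o].

[o]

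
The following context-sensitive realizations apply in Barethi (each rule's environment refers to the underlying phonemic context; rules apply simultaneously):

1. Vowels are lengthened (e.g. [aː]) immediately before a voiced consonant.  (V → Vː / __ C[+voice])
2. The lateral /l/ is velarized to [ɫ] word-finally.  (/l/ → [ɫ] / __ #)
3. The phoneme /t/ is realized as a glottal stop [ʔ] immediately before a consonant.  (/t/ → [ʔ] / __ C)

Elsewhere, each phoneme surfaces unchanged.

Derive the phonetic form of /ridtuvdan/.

/r/ — not in any rule's target class → [r].
/i/ — between /r/ and /d/, before a voiced consonant — surfaces as [iː] (rule 1).
/d/ (between /i/ and /t/) is unaffected → [d].
/t/ (between /d/ and /u/) fails the environment for rule 3, so it stays [t].
Rule 1 applies to /u/ (between /t/ and /v/: before a voiced consonant) → [uː].
/v/ (between /u/ and /d/) is unaffected → [v].
/d/ (between /v/ and /a/): no rule targets it → [d].
/a/ (between /d/ and /n/): before a voiced consonant, so rule 1 applies → [aː].
/n/ (word-final) is unaffected → [n].

[riːdtuːvdaːn]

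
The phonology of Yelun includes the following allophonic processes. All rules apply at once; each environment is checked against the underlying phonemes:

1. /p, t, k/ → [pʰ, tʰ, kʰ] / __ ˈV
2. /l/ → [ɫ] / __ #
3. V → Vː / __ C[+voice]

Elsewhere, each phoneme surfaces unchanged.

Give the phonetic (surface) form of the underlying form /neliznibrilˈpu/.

/e/ (between /n/ and /l/): before a voiced consonant, so rule 3 applies → [eː].
/l/ — between /e/ and /i/; rule 2 does not apply here → [l].
Rule 3 applies to /i/ (between /l/ and /z/: before a voiced consonant) → [iː].
Rule 3 applies to /i/ (between /n/ and /b/: before a voiced consonant) → [iː].
Rule 3 applies to /i/ (between /r/ and /l/: before a voiced consonant) → [iː].
/l/ — between /i/ and /p/; rule 2 does not apply here → [l].
Rule 1 applies to /p/ (between /l/ and /u/: immediately before a stressed vowel) → [pʰ].
/u/ — word-final; rule 3 does not apply here → [u].

[neːliːzniːbriːlˈpʰu]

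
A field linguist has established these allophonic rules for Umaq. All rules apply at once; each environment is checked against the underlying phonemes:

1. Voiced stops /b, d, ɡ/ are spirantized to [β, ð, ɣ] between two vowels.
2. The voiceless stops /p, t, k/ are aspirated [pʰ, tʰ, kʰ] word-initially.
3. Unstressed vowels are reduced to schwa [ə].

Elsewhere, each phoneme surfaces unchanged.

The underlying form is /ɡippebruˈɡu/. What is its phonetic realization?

[ɡəppəbrəˈɣu]

/ɡ/ (word-initial): rule 1 targets it, but not between two vowels → unchanged [ɡ].
/i/ meets the environment for rule 3 (in an unstressed syllable) → [ə].
/p/ — between /i/ and /p/; rule 2 does not apply here → [p].
/p/ (between /p/ and /e/) is in the target of rule 2 but the environment (word-initially) is not met → [p].
/e/ (between /p/ and /b/): in an unstressed syllable, so rule 3 applies → [ə].
/b/ (between /e/ and /r/): rule 1 targets it, but not between two vowels → unchanged [b].
/r/ (between /b/ and /u/) is unaffected → [r].
/u/ — between /r/ and /ɡ/, in an unstressed syllable — surfaces as [ə] (rule 3).
/ɡ/ (between /u/ and /u/): between two vowels, so rule 1 applies → [ɣ].
/u/ — word-final; rule 3 does not apply here → [u].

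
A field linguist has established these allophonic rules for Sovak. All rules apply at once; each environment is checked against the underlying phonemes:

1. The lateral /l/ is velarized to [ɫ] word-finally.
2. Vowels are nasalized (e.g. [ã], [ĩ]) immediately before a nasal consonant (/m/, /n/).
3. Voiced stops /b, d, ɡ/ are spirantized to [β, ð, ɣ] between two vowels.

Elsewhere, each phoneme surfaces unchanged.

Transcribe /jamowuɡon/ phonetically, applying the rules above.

/a/ — between /j/ and /m/, before a nasal consonant — surfaces as [ã] (rule 2).
/o/ — between /m/ and /w/; rule 2 does not apply here → [o].
/u/ (between /w/ and /ɡ/): rule 2 targets it, but not before a nasal consonant → unchanged [u].
/ɡ/ — between /u/ and /o/, between two vowels — surfaces as [ɣ] (rule 3).
/o/ (between /ɡ/ and /n/) occurs before a nasal consonant → [õ] by rule 2.

[jãmowuɣõn]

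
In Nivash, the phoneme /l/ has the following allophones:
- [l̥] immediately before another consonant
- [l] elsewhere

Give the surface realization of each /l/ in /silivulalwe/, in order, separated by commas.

[l], [l], [l̥]

Occurrence 1 (position 3): no conditioning environment matches → elsewhere allophone [l].
Occurrence 2 (position 7): no conditioning environment matches → elsewhere allophone [l].
Occurrence 3 (position 9): immediately before another consonant → [l̥].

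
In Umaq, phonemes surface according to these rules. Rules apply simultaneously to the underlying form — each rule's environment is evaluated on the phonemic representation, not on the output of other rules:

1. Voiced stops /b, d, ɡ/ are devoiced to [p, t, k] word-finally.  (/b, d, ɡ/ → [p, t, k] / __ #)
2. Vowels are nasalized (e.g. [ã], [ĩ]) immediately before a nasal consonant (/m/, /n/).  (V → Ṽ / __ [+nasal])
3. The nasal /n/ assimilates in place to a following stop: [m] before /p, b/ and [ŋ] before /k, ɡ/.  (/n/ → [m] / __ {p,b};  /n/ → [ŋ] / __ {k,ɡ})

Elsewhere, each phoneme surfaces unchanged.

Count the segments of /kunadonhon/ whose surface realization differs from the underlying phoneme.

Segments that undergo a rule: /u/ → [ũ] (rule 2); /o/ → [õ] (rule 2); /o/ → [õ] (rule 2).
All other segments surface unchanged.

3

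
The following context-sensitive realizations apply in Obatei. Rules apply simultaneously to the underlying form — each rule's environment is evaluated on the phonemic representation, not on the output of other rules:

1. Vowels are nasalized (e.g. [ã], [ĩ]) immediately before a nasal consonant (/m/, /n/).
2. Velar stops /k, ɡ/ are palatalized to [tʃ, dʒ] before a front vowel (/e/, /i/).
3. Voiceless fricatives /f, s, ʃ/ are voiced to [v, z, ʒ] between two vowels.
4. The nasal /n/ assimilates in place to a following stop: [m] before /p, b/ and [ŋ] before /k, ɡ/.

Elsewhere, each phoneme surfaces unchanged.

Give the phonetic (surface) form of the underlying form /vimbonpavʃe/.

/v/ (word-initial) is unaffected → [v].
/i/ (between /v/ and /m/) occurs before a nasal consonant → [ĩ] by rule 1.
/m/ (between /i/ and /b/) is unaffected → [m].
/b/ — not in any rule's target class → [b].
/o/ (between /b/ and /n/) occurs before a nasal consonant → [õ] by rule 1.
/n/ — between /o/ and /p/, before a labial or velar stop — surfaces as [m] (rule 4).
/p/ (between /n/ and /a/): no rule targets it → [p].
/a/ (between /p/ and /v/): rule 1 targets it, but not before a nasal consonant → unchanged [a].
/v/ (between /a/ and /ʃ/) is unaffected → [v].
/ʃ/ (between /v/ and /e/): rule 3 targets it, but not between two vowels → unchanged [ʃ].
/e/ (word-final) is in the target of rule 1 but the environment (before a nasal consonant) is not met → [e].

[vĩmbõmpavʃe]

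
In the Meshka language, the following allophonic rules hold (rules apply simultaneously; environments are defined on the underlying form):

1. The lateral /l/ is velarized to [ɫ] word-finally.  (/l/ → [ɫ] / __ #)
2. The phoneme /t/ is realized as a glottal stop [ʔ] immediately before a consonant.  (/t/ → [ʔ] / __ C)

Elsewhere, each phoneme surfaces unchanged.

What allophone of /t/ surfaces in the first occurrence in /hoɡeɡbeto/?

/t/ — between /e/ and /o/; rule 2 does not apply here → [t].

[t]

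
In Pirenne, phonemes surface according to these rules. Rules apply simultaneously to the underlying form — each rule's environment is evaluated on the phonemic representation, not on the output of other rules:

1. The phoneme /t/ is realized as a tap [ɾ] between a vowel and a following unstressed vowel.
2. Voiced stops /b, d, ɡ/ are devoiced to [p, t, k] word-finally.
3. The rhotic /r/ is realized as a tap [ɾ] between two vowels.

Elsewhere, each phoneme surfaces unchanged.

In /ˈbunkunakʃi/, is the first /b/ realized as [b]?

/b/ (word-initial) is in the target of rule 2 but the environment (word-finally) is not met → [b].
The actual realization is [b], which matches [b].

Yes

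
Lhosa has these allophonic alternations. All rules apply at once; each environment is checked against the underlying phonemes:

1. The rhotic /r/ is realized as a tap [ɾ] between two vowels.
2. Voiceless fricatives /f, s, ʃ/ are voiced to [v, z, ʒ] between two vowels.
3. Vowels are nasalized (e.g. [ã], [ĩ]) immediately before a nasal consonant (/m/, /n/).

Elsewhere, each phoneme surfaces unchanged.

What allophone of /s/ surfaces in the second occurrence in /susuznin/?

[z]

Rule 2 applies to /s/ (between /u/ and /u/: between two vowels) → [z].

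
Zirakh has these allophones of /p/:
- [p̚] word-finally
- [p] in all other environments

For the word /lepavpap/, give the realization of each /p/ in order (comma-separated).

Occurrence 1 (position 3): no conditioning environment matches → elsewhere allophone [p].
Occurrence 2 (position 6): no conditioning environment matches → elsewhere allophone [p].
Occurrence 3 (position 8): word-finally → [p̚].

[p], [p], [p̚]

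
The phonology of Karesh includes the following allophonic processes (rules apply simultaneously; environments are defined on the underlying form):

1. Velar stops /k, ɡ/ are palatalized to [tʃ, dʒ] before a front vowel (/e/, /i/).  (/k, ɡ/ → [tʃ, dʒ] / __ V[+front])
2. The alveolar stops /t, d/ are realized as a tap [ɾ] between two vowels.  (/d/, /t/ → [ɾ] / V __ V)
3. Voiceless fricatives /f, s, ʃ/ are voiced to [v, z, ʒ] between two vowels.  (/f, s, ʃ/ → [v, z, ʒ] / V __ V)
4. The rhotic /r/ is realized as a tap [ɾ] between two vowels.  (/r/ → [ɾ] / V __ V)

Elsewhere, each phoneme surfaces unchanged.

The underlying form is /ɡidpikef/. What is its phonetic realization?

/ɡ/ (word-initial): before a front vowel, so rule 1 applies → [dʒ].
/i/ (between /ɡ/ and /d/) is unaffected → [i].
/d/ (between /i/ and /p/) fails the environment for rule 2, so it stays [d].
/p/ — not in any rule's target class → [p].
/i/ (between /p/ and /k/): no rule targets it → [i].
/k/ meets the environment for rule 1 (before a front vowel) → [tʃ].
/e/ (between /k/ and /f/): no rule targets it → [e].
/f/ — word-final; rule 3 does not apply here → [f].

[dʒidpitʃef]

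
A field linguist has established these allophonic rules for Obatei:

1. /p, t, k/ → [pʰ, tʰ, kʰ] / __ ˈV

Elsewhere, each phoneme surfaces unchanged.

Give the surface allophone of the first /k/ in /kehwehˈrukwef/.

/k/ — word-initial; rule 1 does not apply here → [k].

[k]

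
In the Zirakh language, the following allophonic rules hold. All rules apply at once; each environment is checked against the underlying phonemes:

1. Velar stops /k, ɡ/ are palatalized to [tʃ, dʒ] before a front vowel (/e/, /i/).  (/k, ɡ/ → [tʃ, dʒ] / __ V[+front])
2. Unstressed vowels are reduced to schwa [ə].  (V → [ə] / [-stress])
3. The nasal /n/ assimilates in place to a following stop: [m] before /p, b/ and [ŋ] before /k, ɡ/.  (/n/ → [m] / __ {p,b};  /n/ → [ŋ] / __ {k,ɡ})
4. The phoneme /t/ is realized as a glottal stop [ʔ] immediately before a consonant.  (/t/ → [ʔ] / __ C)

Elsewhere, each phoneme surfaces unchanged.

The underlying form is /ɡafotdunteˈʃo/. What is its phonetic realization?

/ɡ/ — word-initial; rule 1 does not apply here → [ɡ].
/a/ meets the environment for rule 2 (in an unstressed syllable) → [ə].
/o/ (between /f/ and /t/): in an unstressed syllable, so rule 2 applies → [ə].
/t/ meets the environment for rule 4 (immediately before a consonant) → [ʔ].
Rule 2 applies to /u/ (between /d/ and /n/: in an unstressed syllable) → [ə].
/n/ — between /u/ and /t/; rule 3 does not apply here → [n].
/t/ (between /n/ and /e/) fails the environment for rule 4, so it stays [t].
/e/ meets the environment for rule 2 (in an unstressed syllable) → [ə].
/o/ (word-final): rule 2 targets it, but not in an unstressed syllable → unchanged [o].

[ɡəfəʔdəntəˈʃo]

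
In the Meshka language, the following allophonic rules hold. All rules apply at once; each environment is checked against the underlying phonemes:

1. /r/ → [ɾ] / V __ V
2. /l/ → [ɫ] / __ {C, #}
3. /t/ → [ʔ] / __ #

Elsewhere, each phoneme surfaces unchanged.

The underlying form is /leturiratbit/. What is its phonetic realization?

[letuɾiɾatbiʔ]

/l/ (word-initial) is in the target of rule 2 but the environment (word-finally or immediately before a consonant) is not met → [l].
/e/ (between /l/ and /t/): no rule targets it → [e].
/t/ (between /e/ and /u/) is in the target of rule 3 but the environment (word-finally) is not met → [t].
/u/ — not in any rule's target class → [u].
/r/ (between /u/ and /i/): between two vowels, so rule 1 applies → [ɾ].
/i/ — not in any rule's target class → [i].
/r/ — between /i/ and /a/, between two vowels — surfaces as [ɾ] (rule 1).
/a/ stays [a].
/t/ (between /a/ and /b/) is in the target of rule 3 but the environment (word-finally) is not met → [t].
/b/ — not in any rule's target class → [b].
/i/ stays [i].
Rule 3 applies to /t/ (word-final: word-finally) → [ʔ].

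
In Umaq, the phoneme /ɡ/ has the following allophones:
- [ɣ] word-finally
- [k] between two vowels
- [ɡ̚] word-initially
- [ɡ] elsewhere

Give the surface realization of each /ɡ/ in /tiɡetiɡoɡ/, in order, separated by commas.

Occurrence 1 (position 3): between two vowels → [k].
Occurrence 2 (position 7): between two vowels → [k].
Occurrence 3 (position 9): word-finally → [ɣ].

[k], [k], [ɣ]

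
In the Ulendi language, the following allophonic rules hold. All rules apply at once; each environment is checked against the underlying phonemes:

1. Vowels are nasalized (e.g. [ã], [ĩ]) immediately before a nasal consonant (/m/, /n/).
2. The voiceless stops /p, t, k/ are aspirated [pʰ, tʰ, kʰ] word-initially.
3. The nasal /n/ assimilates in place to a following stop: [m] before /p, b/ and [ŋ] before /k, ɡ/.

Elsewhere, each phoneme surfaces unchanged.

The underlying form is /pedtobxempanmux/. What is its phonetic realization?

/p/ (word-initial) occurs word-initially → [pʰ] by rule 2.
/e/ (between /p/ and /d/) fails the environment for rule 1, so it stays [e].
/d/ (between /e/ and /t/) is unaffected → [d].
/t/ (between /d/ and /o/): rule 2 targets it, but not word-initially → unchanged [t].
/o/ — between /t/ and /b/; rule 1 does not apply here → [o].
/b/ — not in any rule's target class → [b].
/x/ stays [x].
/e/ (between /x/ and /m/) occurs before a nasal consonant → [ẽ] by rule 1.
/m/ — not in any rule's target class → [m].
/p/ (between /m/ and /a/) is in the target of rule 2 but the environment (word-initially) is not met → [p].
/a/ — between /p/ and /n/, before a nasal consonant — surfaces as [ã] (rule 1).
/n/ (between /a/ and /m/): rule 3 targets it, but not before a labial or velar stop → unchanged [n].
/m/ (between /n/ and /u/): no rule targets it → [m].
/u/ — between /m/ and /x/; rule 1 does not apply here → [u].
/x/ — not in any rule's target class → [x].

[pʰedtobxẽmpãnmux]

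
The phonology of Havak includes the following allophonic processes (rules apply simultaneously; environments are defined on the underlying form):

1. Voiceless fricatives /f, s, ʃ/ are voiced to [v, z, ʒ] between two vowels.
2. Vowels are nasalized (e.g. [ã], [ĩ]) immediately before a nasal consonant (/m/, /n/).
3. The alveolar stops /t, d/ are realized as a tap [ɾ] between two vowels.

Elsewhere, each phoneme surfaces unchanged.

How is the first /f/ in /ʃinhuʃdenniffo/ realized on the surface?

/f/ (between /i/ and /f/) is in the target of rule 1 but the environment (between two vowels) is not met → [f].

[f]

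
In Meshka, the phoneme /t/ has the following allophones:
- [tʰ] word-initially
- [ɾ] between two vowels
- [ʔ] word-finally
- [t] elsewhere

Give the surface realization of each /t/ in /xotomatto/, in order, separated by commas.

Occurrence 1 (position 3): between two vowels → [ɾ].
Occurrence 2 (position 7): no conditioning environment matches → elsewhere allophone [t].
Occurrence 3 (position 8): no conditioning environment matches → elsewhere allophone [t].

[ɾ], [t], [t]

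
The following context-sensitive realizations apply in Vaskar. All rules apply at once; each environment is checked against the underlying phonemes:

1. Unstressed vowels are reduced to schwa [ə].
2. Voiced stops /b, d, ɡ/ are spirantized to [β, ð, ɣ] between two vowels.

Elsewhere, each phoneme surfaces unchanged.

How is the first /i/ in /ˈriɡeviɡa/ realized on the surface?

/i/ (between /r/ and /ɡ/): rule 1 targets it, but not in an unstressed syllable → unchanged [i].

[i]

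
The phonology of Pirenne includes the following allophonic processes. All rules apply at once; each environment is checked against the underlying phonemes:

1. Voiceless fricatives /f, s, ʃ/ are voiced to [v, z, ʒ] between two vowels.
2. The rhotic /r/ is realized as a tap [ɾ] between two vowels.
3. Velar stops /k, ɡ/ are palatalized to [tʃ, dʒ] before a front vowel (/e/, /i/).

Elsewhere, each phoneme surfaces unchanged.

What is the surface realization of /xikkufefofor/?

/x/ — not in any rule's target class → [x].
/i/ — not in any rule's target class → [i].
/k/ (between /i/ and /k/) is in the target of rule 3 but the environment (before a front vowel) is not met → [k].
/k/ — between /k/ and /u/; rule 3 does not apply here → [k].
/u/ — not in any rule's target class → [u].
/f/ — between /u/ and /e/, between two vowels — surfaces as [v] (rule 1).
/e/ stays [e].
/f/ (between /e/ and /o/): between two vowels, so rule 1 applies → [v].
/o/ stays [o].
/f/ (between /o/ and /o/) occurs between two vowels → [v] by rule 1.
/o/ — not in any rule's target class → [o].
/r/ (word-final) is in the target of rule 2 but the environment (between two vowels) is not met → [r].

[xikkuvevovor]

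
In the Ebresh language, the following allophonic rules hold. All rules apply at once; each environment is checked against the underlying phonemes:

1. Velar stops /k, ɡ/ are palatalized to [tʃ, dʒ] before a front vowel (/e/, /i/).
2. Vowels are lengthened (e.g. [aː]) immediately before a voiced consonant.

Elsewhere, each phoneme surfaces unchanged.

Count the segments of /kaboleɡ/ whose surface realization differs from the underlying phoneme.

Segments that undergo a rule: /a/ → [aː] (rule 2); /o/ → [oː] (rule 2); /e/ → [eː] (rule 2).
All other segments surface unchanged.

3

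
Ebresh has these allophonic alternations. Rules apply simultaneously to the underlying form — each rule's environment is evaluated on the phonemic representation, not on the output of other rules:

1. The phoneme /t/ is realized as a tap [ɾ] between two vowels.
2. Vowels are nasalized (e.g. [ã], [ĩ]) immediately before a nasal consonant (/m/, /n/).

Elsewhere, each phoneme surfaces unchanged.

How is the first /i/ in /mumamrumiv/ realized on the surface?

[i]

/i/ (between /m/ and /v/) fails the environment for rule 2, so it stays [i].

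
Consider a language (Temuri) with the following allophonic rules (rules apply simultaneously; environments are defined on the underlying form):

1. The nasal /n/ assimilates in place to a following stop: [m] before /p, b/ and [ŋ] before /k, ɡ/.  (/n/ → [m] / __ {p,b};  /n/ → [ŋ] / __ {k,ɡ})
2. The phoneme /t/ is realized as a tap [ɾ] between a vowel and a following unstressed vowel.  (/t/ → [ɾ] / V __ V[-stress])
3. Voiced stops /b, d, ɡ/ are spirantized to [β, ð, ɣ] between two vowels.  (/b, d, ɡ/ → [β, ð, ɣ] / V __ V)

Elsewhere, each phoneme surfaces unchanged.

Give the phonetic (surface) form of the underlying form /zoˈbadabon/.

/z/ stays [z].
/o/ stays [o].
/b/ meets the environment for rule 3 (between two vowels) → [β].
/a/ stays [a].
/d/ meets the environment for rule 3 (between two vowels) → [ð].
/a/ — not in any rule's target class → [a].
/b/ — between /a/ and /o/, between two vowels — surfaces as [β] (rule 3).
/o/ (between /b/ and /n/) is unaffected → [o].
/n/ — word-final; rule 1 does not apply here → [n].

[zoˈβaðaβon]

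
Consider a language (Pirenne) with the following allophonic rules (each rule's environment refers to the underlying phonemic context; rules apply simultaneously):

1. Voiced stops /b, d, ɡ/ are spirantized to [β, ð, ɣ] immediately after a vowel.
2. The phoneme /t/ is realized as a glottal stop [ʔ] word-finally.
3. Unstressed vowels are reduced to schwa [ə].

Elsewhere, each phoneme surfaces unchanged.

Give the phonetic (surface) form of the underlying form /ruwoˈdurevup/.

[rəwəˈðurəvəp]

/r/ — not in any rule's target class → [r].
/u/ meets the environment for rule 3 (in an unstressed syllable) → [ə].
/w/ — not in any rule's target class → [w].
/o/ — between /w/ and /d/, in an unstressed syllable — surfaces as [ə] (rule 3).
Rule 1 applies to /d/ (between /o/ and /u/: immediately after a vowel) → [ð].
/u/ (between /d/ and /r/): rule 3 targets it, but not in an unstressed syllable → unchanged [u].
/r/ stays [r].
/e/ meets the environment for rule 3 (in an unstressed syllable) → [ə].
/v/ — not in any rule's target class → [v].
/u/ — between /v/ and /p/, in an unstressed syllable — surfaces as [ə] (rule 3).
/p/ — not in any rule's target class → [p].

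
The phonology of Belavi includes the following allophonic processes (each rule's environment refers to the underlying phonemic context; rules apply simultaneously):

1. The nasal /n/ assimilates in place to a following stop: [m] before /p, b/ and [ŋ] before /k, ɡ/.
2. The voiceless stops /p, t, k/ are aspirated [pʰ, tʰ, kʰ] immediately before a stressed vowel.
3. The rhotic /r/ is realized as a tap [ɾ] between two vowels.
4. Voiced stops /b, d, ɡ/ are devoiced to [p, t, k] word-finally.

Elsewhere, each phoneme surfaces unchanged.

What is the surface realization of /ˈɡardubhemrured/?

[ˈɡardubhemruɾet]

/ɡ/ — word-initial; rule 4 does not apply here → [ɡ].
/a/ stays [a].
/r/ (between /a/ and /d/): rule 3 targets it, but not between two vowels → unchanged [r].
/d/ — between /r/ and /u/; rule 4 does not apply here → [d].
/u/ (between /d/ and /b/) is unaffected → [u].
/b/ (between /u/ and /h/): rule 4 targets it, but not word-finally → unchanged [b].
/h/ (between /b/ and /e/): no rule targets it → [h].
/e/ (between /h/ and /m/): no rule targets it → [e].
/m/ (between /e/ and /r/): no rule targets it → [m].
/r/ (between /m/ and /u/): rule 3 targets it, but not between two vowels → unchanged [r].
/u/ stays [u].
/r/ (between /u/ and /e/): between two vowels, so rule 3 applies → [ɾ].
/e/ (between /r/ and /d/) is unaffected → [e].
/d/ — word-final, word-finally — surfaces as [t] (rule 4).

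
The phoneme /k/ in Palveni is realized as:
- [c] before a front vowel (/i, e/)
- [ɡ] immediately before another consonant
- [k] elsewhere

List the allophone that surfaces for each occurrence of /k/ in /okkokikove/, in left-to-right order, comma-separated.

Occurrence 1 (position 2): immediately before another consonant → [ɡ].
Occurrence 2 (position 3): no conditioning environment matches → elsewhere allophone [k].
Occurrence 3 (position 5): before a front vowel (/i, e/) → [c].
Occurrence 4 (position 7): no conditioning environment matches → elsewhere allophone [k].

[ɡ], [k], [c], [k]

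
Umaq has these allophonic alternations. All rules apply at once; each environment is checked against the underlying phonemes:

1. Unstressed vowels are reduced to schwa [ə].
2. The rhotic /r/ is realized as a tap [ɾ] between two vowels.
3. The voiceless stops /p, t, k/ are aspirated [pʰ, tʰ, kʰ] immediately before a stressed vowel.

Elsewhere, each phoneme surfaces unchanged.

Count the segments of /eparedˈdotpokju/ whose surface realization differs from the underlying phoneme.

6

Segments that undergo a rule: /e/ → [ə] (rule 1); /a/ → [ə] (rule 1); /r/ → [ɾ] (rule 2); /e/ → [ə] (rule 1); /o/ → [ə] (rule 1); /u/ → [ə] (rule 1).
All other segments surface unchanged.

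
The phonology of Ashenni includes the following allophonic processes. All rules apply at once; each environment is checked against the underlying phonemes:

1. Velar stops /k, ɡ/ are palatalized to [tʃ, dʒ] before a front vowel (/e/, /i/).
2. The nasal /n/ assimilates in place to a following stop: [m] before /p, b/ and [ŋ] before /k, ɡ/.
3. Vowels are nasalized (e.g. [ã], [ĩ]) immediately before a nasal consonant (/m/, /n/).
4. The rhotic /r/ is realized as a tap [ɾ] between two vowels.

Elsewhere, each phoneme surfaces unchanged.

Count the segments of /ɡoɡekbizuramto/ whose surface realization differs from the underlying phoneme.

3

Segments that undergo a rule: /ɡ/ → [dʒ] (rule 1); /r/ → [ɾ] (rule 4); /a/ → [ã] (rule 3).
All other segments surface unchanged.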